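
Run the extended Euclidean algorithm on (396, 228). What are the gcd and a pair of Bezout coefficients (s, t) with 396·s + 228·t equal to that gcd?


Euclidean algorithm on (396, 228) — divide until remainder is 0:
  396 = 1 · 228 + 168
  228 = 1 · 168 + 60
  168 = 2 · 60 + 48
  60 = 1 · 48 + 12
  48 = 4 · 12 + 0
gcd(396, 228) = 12.
Track Bezout coefficients alongside the remainders: start with r₀ = 396 = a·1 + b·0 (s = 1, t = 0) and r₁ = 228 = a·0 + b·1 (s = 0, t = 1); each new remainder r_{k+1} = r_{k-1} − q_k·r_k inherits s_{k+1} = s_{k-1} − q_k·s_k, t_{k+1} = t_{k-1} − q_k·t_k, so r_k = a·s_k + b·t_k at every step:
  q = 1: r = 168, s = 1 − 1·0 = 1, t = 0 − 1·1 = -1  (check: 396·1 + 228·(-1) = 168)
  q = 1: r = 60, s = 0 − 1·1 = -1, t = 1 − 1·(-1) = 2  (check: 396·(-1) + 228·2 = 60)
  q = 2: r = 48, s = 1 − 2·(-1) = 3, t = -1 − 2·2 = -5  (check: 396·3 + 228·(-5) = 48)
  q = 1: r = 12, s = -1 − 1·3 = -4, t = 2 − 1·(-5) = 7  (check: 396·(-4) + 228·7 = 12)
The row with r = 12 (the gcd) gives the Bezout coefficients s = -4, t = 7.
Result: 396 · (-4) + 228 · (7) = 12.

gcd(396, 228) = 12; s = -4, t = 7 (check: 396·(-4) + 228·7 = 12).


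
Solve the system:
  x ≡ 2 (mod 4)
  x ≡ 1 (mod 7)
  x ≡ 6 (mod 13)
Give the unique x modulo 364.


Moduli 4, 7, 13 are pairwise coprime; by CRT there is a unique solution modulo M = 4 · 7 · 13 = 364.
Solve pairwise, accumulating the modulus:
  Start with x ≡ 2 (mod 4).
  Combine with x ≡ 1 (mod 7): since gcd(4, 7) = 1, we get a unique residue mod 28.
    Write x = 2 + 4·t and substitute into x ≡ 1 (mod 7): 4·t ≡ 1 − 2 = -1 (mod 7).
    Reduce coefficients mod 7: 4·t ≡ 6 (mod 7).
    The inverse of 4 mod 7 is 2 (since 4·2 = 8 = 1·7 + 1), so t ≡ 2·6 = 12 ≡ 5 (mod 7).
    Then x = 2 + 4·5 = 22, valid modulo lcm(4, 7) = 28: x ≡ 22 (mod 28).
  Combine with x ≡ 6 (mod 13): since gcd(28, 13) = 1, we get a unique residue mod 364.
    Write x = 22 + 28·t and substitute into x ≡ 6 (mod 13): 28·t ≡ 6 − 22 = -16 (mod 13).
    Reduce coefficients mod 13: 2·t ≡ 10 (mod 13).
    The inverse of 2 mod 13 is 7 (since 2·7 = 14 = 1·13 + 1), so t ≡ 7·10 = 70 ≡ 5 (mod 13).
    Then x = 22 + 28·5 = 162, valid modulo lcm(28, 13) = 364: x ≡ 162 (mod 364).
Verify: 162 mod 4 = 2 ✓, 162 mod 7 = 1 ✓, 162 mod 13 = 6 ✓.

x ≡ 162 (mod 364).


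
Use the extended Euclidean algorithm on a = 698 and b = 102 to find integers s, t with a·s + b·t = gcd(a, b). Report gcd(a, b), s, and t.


Euclidean algorithm on (698, 102) — divide until remainder is 0:
  698 = 6 · 102 + 86
  102 = 1 · 86 + 16
  86 = 5 · 16 + 6
  16 = 2 · 6 + 4
  6 = 1 · 4 + 2
  4 = 2 · 2 + 0
gcd(698, 102) = 2.
Track Bezout coefficients alongside the remainders: start with r₀ = 698 = a·1 + b·0 (s = 1, t = 0) and r₁ = 102 = a·0 + b·1 (s = 0, t = 1); each new remainder r_{k+1} = r_{k-1} − q_k·r_k inherits s_{k+1} = s_{k-1} − q_k·s_k, t_{k+1} = t_{k-1} − q_k·t_k, so r_k = a·s_k + b·t_k at every step:
  q = 6: r = 86, s = 1 − 6·0 = 1, t = 0 − 6·1 = -6  (check: 698·1 + 102·(-6) = 86)
  q = 1: r = 16, s = 0 − 1·1 = -1, t = 1 − 1·(-6) = 7  (check: 698·(-1) + 102·7 = 16)
  q = 5: r = 6, s = 1 − 5·(-1) = 6, t = -6 − 5·7 = -41  (check: 698·6 + 102·(-41) = 6)
  q = 2: r = 4, s = -1 − 2·6 = -13, t = 7 − 2·(-41) = 89  (check: 698·(-13) + 102·89 = 4)
  q = 1: r = 2, s = 6 − 1·(-13) = 19, t = -41 − 1·89 = -130  (check: 698·19 + 102·(-130) = 2)
The row with r = 2 (the gcd) gives the Bezout coefficients s = 19, t = -130.
Result: 698 · (19) + 102 · (-130) = 2.

gcd(698, 102) = 2; s = 19, t = -130 (check: 698·19 + 102·(-130) = 2).


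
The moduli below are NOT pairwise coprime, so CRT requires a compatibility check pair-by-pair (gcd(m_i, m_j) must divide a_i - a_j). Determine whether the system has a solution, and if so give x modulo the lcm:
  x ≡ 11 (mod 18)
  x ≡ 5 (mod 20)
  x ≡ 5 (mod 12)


Moduli 18, 20, 12 are not pairwise coprime, so CRT works modulo lcm(m_i) when all pairwise compatibility conditions hold.
Pairwise compatibility: gcd(m_i, m_j) must divide a_i - a_j for every pair.
Merge one congruence at a time:
  Start: x ≡ 11 (mod 18).
  Combine with x ≡ 5 (mod 20): gcd(18, 20) = 2; 5 - 11 = -6, which IS divisible by 2, so compatible.
    Write x = 11 + 18·t and substitute into x ≡ 5 (mod 20): 18·t ≡ 5 − 11 = -6 (mod 20).
    Divide the congruence (and modulus) by g = 2: 9·t ≡ -3 (mod 10).
    Reduce coefficients mod 10: 9·t ≡ 7 (mod 10).
    The inverse of 9 mod 10 is 9 (since 9·9 = 81 = 8·10 + 1), so t ≡ 9·7 = 63 ≡ 3 (mod 10).
    Then x = 11 + 18·3 = 65, valid modulo lcm(18, 20) = 180: x ≡ 65 (mod 180).
  Combine with x ≡ 5 (mod 12): gcd(180, 12) = 12; 5 - 65 = -60, which IS divisible by 12, so compatible.
    Write x = 65 + 180·t and substitute into x ≡ 5 (mod 12): 180·t ≡ 5 − 65 = -60 (mod 12).
    Divide the congruence (and modulus) by g = 12: 15·t ≡ -5 (mod 1).
    Modulo 1 every t works; take t = 0.
    Then x = 65 + 180·0 = 65, valid modulo lcm(180, 12) = 180: x ≡ 65 (mod 180).
Verify: 65 mod 18 = 11, 65 mod 20 = 5, 65 mod 12 = 5.

x ≡ 65 (mod 180).


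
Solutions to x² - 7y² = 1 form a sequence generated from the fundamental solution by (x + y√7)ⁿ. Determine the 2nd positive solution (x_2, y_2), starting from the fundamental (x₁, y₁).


Step 1: Find the fundamental solution (x₁, y₁) of x² - 7y² = 1.
  Expand √7 as a continued fraction. a₀ = ⌊√7⌋ = 2; iterate m_{k+1} = d_k·a_k − m_k, d_{k+1} = (7 − m_{k+1}²)/d_k, a_{k+1} = ⌊(a₀ + m_{k+1})/d_{k+1}⌋ (starting m₀ = 0, d₀ = 1), with convergents p_k = a_k·p_{k-1} + p_{k-2}, q_k = a_k·q_{k-1} + q_{k-2} (p₋₁ = 1, q₋₁ = 0):
  k = 0: a₀ = 2; p₀/q₀ = 2/1; p₀² − 7·q₀² = 4 − 7 = -3.
  k = 1: m = 2, d = 3, a = ⌊(2 + 2)/3⌋ = 1; p/q = (1·2 + 1)/(1·1 + 0) = 3/1; p² − 7·q² = 9 − 7 = 2.
  k = 2: m = 1, d = 2, a = ⌊(2 + 1)/2⌋ = 1; p/q = (1·3 + 2)/(1·1 + 1) = 5/2; p² − 7·q² = 25 − 28 = -3.
  k = 3: m = 1, d = 3, a = ⌊(2 + 1)/3⌋ = 1; p/q = (1·5 + 3)/(1·2 + 1) = 8/3; p² − 7·q² = 64 − 63 = 1.
  The first convergent with p² − 7·q² = 1 gives the fundamental solution (x₁, y₁) = (8, 3).
Step 2: Apply the recurrence (x_{n+1}, y_{n+1}) = (x₁x_n + 7y₁y_n, x₁y_n + y₁x_n) repeatedly.
  From (x_1, y_1) = (8, 3): x_2 = 8·8 + 7·3·3 = 127; y_2 = 8·3 + 3·8 = 48.
Step 3: Verify x_2² - 7·y_2² = 16129 - 16128 = 1 (should be 1). ✓

(x_1, y_1) = (8, 3); (x_2, y_2) = (127, 48).


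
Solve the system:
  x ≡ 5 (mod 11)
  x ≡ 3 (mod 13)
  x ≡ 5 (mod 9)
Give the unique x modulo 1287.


Moduli 11, 13, 9 are pairwise coprime; by CRT there is a unique solution modulo M = 11 · 13 · 9 = 1287.
Solve pairwise, accumulating the modulus:
  Start with x ≡ 5 (mod 11).
  Combine with x ≡ 3 (mod 13): since gcd(11, 13) = 1, we get a unique residue mod 143.
    Write x = 5 + 11·t and substitute into x ≡ 3 (mod 13): 11·t ≡ 3 − 5 = -2 (mod 13).
    Reduce coefficients mod 13: 11·t ≡ 11 (mod 13).
    The inverse of 11 mod 13 is 6 (since 11·6 = 66 = 5·13 + 1), so t ≡ 6·11 = 66 ≡ 1 (mod 13).
    Then x = 5 + 11·1 = 16, valid modulo lcm(11, 13) = 143: x ≡ 16 (mod 143).
  Combine with x ≡ 5 (mod 9): since gcd(143, 9) = 1, we get a unique residue mod 1287.
    Write x = 16 + 143·t and substitute into x ≡ 5 (mod 9): 143·t ≡ 5 − 16 = -11 (mod 9).
    Reduce coefficients mod 9: 8·t ≡ 7 (mod 9).
    The inverse of 8 mod 9 is 8 (since 8·8 = 64 = 7·9 + 1), so t ≡ 8·7 = 56 ≡ 2 (mod 9).
    Then x = 16 + 143·2 = 302, valid modulo lcm(143, 9) = 1287: x ≡ 302 (mod 1287).
Verify: 302 mod 11 = 5 ✓, 302 mod 13 = 3 ✓, 302 mod 9 = 5 ✓.

x ≡ 302 (mod 1287).


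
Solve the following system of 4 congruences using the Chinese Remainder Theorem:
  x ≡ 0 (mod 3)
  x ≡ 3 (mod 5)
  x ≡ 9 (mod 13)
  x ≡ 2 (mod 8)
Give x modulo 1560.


Product of moduli M = 3 · 5 · 13 · 8 = 1560.
Merge one congruence at a time:
  Start: x ≡ 0 (mod 3).
  Combine with x ≡ 3 (mod 5); new modulus lcm = 15.
    Write x = 0 + 3·t and substitute into x ≡ 3 (mod 5): 3·t ≡ 3 − 0 = 3 (mod 5).
    The inverse of 3 mod 5 is 2 (since 3·2 = 6 = 1·5 + 1), so t ≡ 2·3 = 6 ≡ 1 (mod 5).
    Then x = 0 + 3·1 = 3, valid modulo lcm(3, 5) = 15: x ≡ 3 (mod 15).
  Combine with x ≡ 9 (mod 13); new modulus lcm = 195.
    Write x = 3 + 15·t and substitute into x ≡ 9 (mod 13): 15·t ≡ 9 − 3 = 6 (mod 13).
    Reduce coefficients mod 13: 2·t ≡ 6 (mod 13).
    The inverse of 2 mod 13 is 7 (since 2·7 = 14 = 1·13 + 1), so t ≡ 7·6 = 42 ≡ 3 (mod 13).
    Then x = 3 + 15·3 = 48, valid modulo lcm(15, 13) = 195: x ≡ 48 (mod 195).
  Combine with x ≡ 2 (mod 8); new modulus lcm = 1560.
    Write x = 48 + 195·t and substitute into x ≡ 2 (mod 8): 195·t ≡ 2 − 48 = -46 (mod 8).
    Reduce coefficients mod 8: 3·t ≡ 2 (mod 8).
    The inverse of 3 mod 8 is 3 (since 3·3 = 9 = 1·8 + 1), so t ≡ 3·2 = 6 ≡ 6 (mod 8).
    Then x = 48 + 195·6 = 1218, valid modulo lcm(195, 8) = 1560: x ≡ 1218 (mod 1560).
Verify against each original: 1218 mod 3 = 0, 1218 mod 5 = 3, 1218 mod 13 = 9, 1218 mod 8 = 2.

x ≡ 1218 (mod 1560).


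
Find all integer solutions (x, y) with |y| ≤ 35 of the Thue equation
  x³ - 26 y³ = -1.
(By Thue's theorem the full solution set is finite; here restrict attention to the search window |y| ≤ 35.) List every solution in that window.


The equation is x³ - 26y³ = -1. For fixed y, x³ = 26·y³ − 1, so a solution requires the RHS to be a perfect cube.
Strategy: iterate y from -35 to 35, compute RHS = 26·y³ − 1, and check whether it is a (positive or negative) perfect cube.
Check small values of y:
  y = 0: RHS = -1 = (-1)³ ⇒ x = -1 works.
  y = 1: RHS = 25 is not a perfect cube.
  y = -1: RHS = -27 = (-3)³ ⇒ x = -3 works.
  y = 2: RHS = 207 is not a perfect cube.
  y = -2: RHS = -209 is not a perfect cube.
  y = 3: RHS = 701 is not a perfect cube.
  y = -3: RHS = -703 is not a perfect cube.
Continuing the search up to |y| = 35 finds no further solutions beyond those listed.
Collected solutions: (-1, 0), (-3, -1).

Solutions (with |y| ≤ 35): (-1, 0), (-3, -1).


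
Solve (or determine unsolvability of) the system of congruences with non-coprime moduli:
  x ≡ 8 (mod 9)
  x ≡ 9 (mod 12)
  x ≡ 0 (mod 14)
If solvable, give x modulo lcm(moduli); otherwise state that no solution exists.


Moduli 9, 12, 14 are not pairwise coprime, so CRT works modulo lcm(m_i) when all pairwise compatibility conditions hold.
Pairwise compatibility: gcd(m_i, m_j) must divide a_i - a_j for every pair.
Merge one congruence at a time:
  Start: x ≡ 8 (mod 9).
  Combine with x ≡ 9 (mod 12): gcd(9, 12) = 3, and 9 - 8 = 1 is NOT divisible by 3.
    ⇒ system is inconsistent (no integer solution).

No solution (the system is inconsistent).


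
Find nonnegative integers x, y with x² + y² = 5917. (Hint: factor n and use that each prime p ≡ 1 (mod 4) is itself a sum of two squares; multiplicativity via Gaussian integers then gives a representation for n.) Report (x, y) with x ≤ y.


Step 1: Factor n = 5917 = 61 · 97.
Step 2: Check the mod-4 condition on each prime factor: 61 ≡ 1 (mod 4), exponent 1; 97 ≡ 1 (mod 4), exponent 1.
All primes ≡ 3 (mod 4) appear to even exponent (or don't appear), so by the two-squares theorem n IS expressible as a sum of two squares.
Step 3: Build a representation. Here n = 61 · 97 is a product of primes ≡ 1 (mod 4). Each prime p ≡ 1 (mod 4) is itself a sum of two squares; find a² by testing p − a² for a perfect square:
  61: 61 − 1² = 60, 61 − 2² = 57, 61 − 3² = 52, 61 − 4² = 45, 61 − 5² = 36 = 6² ⇒ 61 = 5² + 6².
  97: 97 − 1² = 96, 97 − 2² = 93, 97 − 3² = 88, 97 − 4² = 81 = 9² ⇒ 97 = 4² + 9².
  Combine using the Brahmagupta–Fibonacci identity (a² + b²)(c² + d²) = (ac − bd)² + (ad + bc)² = (ac + bd)² + (ad − bc)²:
  61 · 97 = 5917: from (5² + 6²)(4² + 9²), take (5·4 − 6·9, 5·9 + 6·4) = (20 − 54, 45 + 24) = (-34, 69); dropping signs (only squares matter) gives (34, 69); check 34² + 69² = 1156 + 4761 = 5917 ✓.
Step 4: Order so x ≤ y and verify: 34² + 69² = 1156 + 4761 = 5917 = n. ✓

n = 5917 = 34² + 69² (one valid representation with x ≤ y).


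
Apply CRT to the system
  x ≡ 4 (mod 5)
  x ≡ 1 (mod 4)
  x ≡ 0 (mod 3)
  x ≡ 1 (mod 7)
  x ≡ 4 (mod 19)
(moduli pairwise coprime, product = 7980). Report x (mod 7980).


Product of moduli M = 5 · 4 · 3 · 7 · 19 = 7980.
Merge one congruence at a time:
  Start: x ≡ 4 (mod 5).
  Combine with x ≡ 1 (mod 4); new modulus lcm = 20.
    Write x = 4 + 5·t and substitute into x ≡ 1 (mod 4): 5·t ≡ 1 − 4 = -3 (mod 4).
    Reduce coefficients mod 4: 1·t ≡ 1 (mod 4).
    So t ≡ 1 (mod 4).
    Then x = 4 + 5·1 = 9, valid modulo lcm(5, 4) = 20: x ≡ 9 (mod 20).
  Combine with x ≡ 0 (mod 3); new modulus lcm = 60.
    Write x = 9 + 20·t and substitute into x ≡ 0 (mod 3): 20·t ≡ 0 − 9 = -9 (mod 3).
    Reduce coefficients mod 3: 2·t ≡ 0 (mod 3).
    The inverse of 2 mod 3 is 2 (since 2·2 = 4 = 1·3 + 1), so t ≡ 2·0 = 0 ≡ 0 (mod 3).
    Then x = 9 + 20·0 = 9, valid modulo lcm(20, 3) = 60: x ≡ 9 (mod 60).
  Combine with x ≡ 1 (mod 7); new modulus lcm = 420.
    Write x = 9 + 60·t and substitute into x ≡ 1 (mod 7): 60·t ≡ 1 − 9 = -8 (mod 7).
    Reduce coefficients mod 7: 4·t ≡ 6 (mod 7).
    The inverse of 4 mod 7 is 2 (since 4·2 = 8 = 1·7 + 1), so t ≡ 2·6 = 12 ≡ 5 (mod 7).
    Then x = 9 + 60·5 = 309, valid modulo lcm(60, 7) = 420: x ≡ 309 (mod 420).
  Combine with x ≡ 4 (mod 19); new modulus lcm = 7980.
    Write x = 309 + 420·t and substitute into x ≡ 4 (mod 19): 420·t ≡ 4 − 309 = -305 (mod 19).
    Reduce coefficients mod 19: 2·t ≡ 18 (mod 19).
    The inverse of 2 mod 19 is 10 (since 2·10 = 20 = 1·19 + 1), so t ≡ 10·18 = 180 ≡ 9 (mod 19).
    Then x = 309 + 420·9 = 4089, valid modulo lcm(420, 19) = 7980: x ≡ 4089 (mod 7980).
Verify against each original: 4089 mod 5 = 4, 4089 mod 4 = 1, 4089 mod 3 = 0, 4089 mod 7 = 1, 4089 mod 19 = 4.

x ≡ 4089 (mod 7980).


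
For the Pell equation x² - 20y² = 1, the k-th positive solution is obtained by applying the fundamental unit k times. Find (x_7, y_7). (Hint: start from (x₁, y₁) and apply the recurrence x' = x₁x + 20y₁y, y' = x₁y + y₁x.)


Step 1: Find the fundamental solution (x₁, y₁) of x² - 20y² = 1.
  Expand √20 as a continued fraction. a₀ = ⌊√20⌋ = 4; iterate m_{k+1} = d_k·a_k − m_k, d_{k+1} = (20 − m_{k+1}²)/d_k, a_{k+1} = ⌊(a₀ + m_{k+1})/d_{k+1}⌋ (starting m₀ = 0, d₀ = 1), with convergents p_k = a_k·p_{k-1} + p_{k-2}, q_k = a_k·q_{k-1} + q_{k-2} (p₋₁ = 1, q₋₁ = 0):
  k = 0: a₀ = 4; p₀/q₀ = 4/1; p₀² − 20·q₀² = 16 − 20 = -4.
  k = 1: m = 4, d = 4, a = ⌊(4 + 4)/4⌋ = 2; p/q = (2·4 + 1)/(2·1 + 0) = 9/2; p² − 20·q² = 81 − 80 = 1.
  The first convergent with p² − 20·q² = 1 gives the fundamental solution (x₁, y₁) = (9, 2).
Step 2: Apply the recurrence (x_{n+1}, y_{n+1}) = (x₁x_n + 20y₁y_n, x₁y_n + y₁x_n) repeatedly.
  From (x_1, y_1) = (9, 2): x_2 = 9·9 + 20·2·2 = 161; y_2 = 9·2 + 2·9 = 36.
  From (x_2, y_2) = (161, 36): x_3 = 9·161 + 20·2·36 = 2889; y_3 = 9·36 + 2·161 = 646.
  From (x_3, y_3) = (2889, 646): x_4 = 9·2889 + 20·2·646 = 51841; y_4 = 9·646 + 2·2889 = 11592.
  From (x_4, y_4) = (51841, 11592): x_5 = 9·51841 + 20·2·11592 = 930249; y_5 = 9·11592 + 2·51841 = 208010.
  From (x_5, y_5) = (930249, 208010): x_6 = 9·930249 + 20·2·208010 = 16692641; y_6 = 9·208010 + 2·930249 = 3732588.
  From (x_6, y_6) = (16692641, 3732588): x_7 = 9·16692641 + 20·2·3732588 = 299537289; y_7 = 9·3732588 + 2·16692641 = 66978574.
Step 3: Verify x_7² - 20·y_7² = 89722587501469521 - 89722587501469520 = 1 (should be 1). ✓

(x_1, y_1) = (9, 2); (x_7, y_7) = (299537289, 66978574).


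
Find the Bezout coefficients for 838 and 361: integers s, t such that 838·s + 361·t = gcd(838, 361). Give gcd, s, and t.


Euclidean algorithm on (838, 361) — divide until remainder is 0:
  838 = 2 · 361 + 116
  361 = 3 · 116 + 13
  116 = 8 · 13 + 12
  13 = 1 · 12 + 1
  12 = 12 · 1 + 0
gcd(838, 361) = 1.
Track Bezout coefficients alongside the remainders: start with r₀ = 838 = a·1 + b·0 (s = 1, t = 0) and r₁ = 361 = a·0 + b·1 (s = 0, t = 1); each new remainder r_{k+1} = r_{k-1} − q_k·r_k inherits s_{k+1} = s_{k-1} − q_k·s_k, t_{k+1} = t_{k-1} − q_k·t_k, so r_k = a·s_k + b·t_k at every step:
  q = 2: r = 116, s = 1 − 2·0 = 1, t = 0 − 2·1 = -2  (check: 838·1 + 361·(-2) = 116)
  q = 3: r = 13, s = 0 − 3·1 = -3, t = 1 − 3·(-2) = 7  (check: 838·(-3) + 361·7 = 13)
  q = 8: r = 12, s = 1 − 8·(-3) = 25, t = -2 − 8·7 = -58  (check: 838·25 + 361·(-58) = 12)
  q = 1: r = 1, s = -3 − 1·25 = -28, t = 7 − 1·(-58) = 65  (check: 838·(-28) + 361·65 = 1)
The row with r = 1 (the gcd) gives the Bezout coefficients s = -28, t = 65.
Result: 838 · (-28) + 361 · (65) = 1.

gcd(838, 361) = 1; s = -28, t = 65 (check: 838·(-28) + 361·65 = 1).


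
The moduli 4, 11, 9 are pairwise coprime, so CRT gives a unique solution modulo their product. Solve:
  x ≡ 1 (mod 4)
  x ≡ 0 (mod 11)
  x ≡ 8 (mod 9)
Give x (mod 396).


Moduli 4, 11, 9 are pairwise coprime; by CRT there is a unique solution modulo M = 4 · 11 · 9 = 396.
Solve pairwise, accumulating the modulus:
  Start with x ≡ 1 (mod 4).
  Combine with x ≡ 0 (mod 11): since gcd(4, 11) = 1, we get a unique residue mod 44.
    Write x = 1 + 4·t and substitute into x ≡ 0 (mod 11): 4·t ≡ 0 − 1 = -1 (mod 11).
    Reduce coefficients mod 11: 4·t ≡ 10 (mod 11).
    The inverse of 4 mod 11 is 3 (since 4·3 = 12 = 1·11 + 1), so t ≡ 3·10 = 30 ≡ 8 (mod 11).
    Then x = 1 + 4·8 = 33, valid modulo lcm(4, 11) = 44: x ≡ 33 (mod 44).
  Combine with x ≡ 8 (mod 9): since gcd(44, 9) = 1, we get a unique residue mod 396.
    Write x = 33 + 44·t and substitute into x ≡ 8 (mod 9): 44·t ≡ 8 − 33 = -25 (mod 9).
    Reduce coefficients mod 9: 8·t ≡ 2 (mod 9).
    The inverse of 8 mod 9 is 8 (since 8·8 = 64 = 7·9 + 1), so t ≡ 8·2 = 16 ≡ 7 (mod 9).
    Then x = 33 + 44·7 = 341, valid modulo lcm(44, 9) = 396: x ≡ 341 (mod 396).
Verify: 341 mod 4 = 1 ✓, 341 mod 11 = 0 ✓, 341 mod 9 = 8 ✓.

x ≡ 341 (mod 396).


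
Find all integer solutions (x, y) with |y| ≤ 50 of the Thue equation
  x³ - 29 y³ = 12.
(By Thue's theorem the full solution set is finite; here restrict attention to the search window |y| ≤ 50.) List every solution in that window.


The equation is x³ - 29y³ = 12. For fixed y, x³ = 29·y³ + 12, so a solution requires the RHS to be a perfect cube.
Strategy: iterate y from -50 to 50, compute RHS = 29·y³ + 12, and check whether it is a (positive or negative) perfect cube.
Check small values of y:
  y = 0: RHS = 12 is not a perfect cube.
  y = 1: RHS = 41 is not a perfect cube.
  y = -1: RHS = -17 is not a perfect cube.
  y = 2: RHS = 244 is not a perfect cube.
  y = -2: RHS = -220 is not a perfect cube.
  y = 3: RHS = 795 is not a perfect cube.
  y = -3: RHS = -771 is not a perfect cube.
Continuing the search up to |y| = 50 finds no solutions either.
No (x, y) in the scanned range satisfies the equation.

No integer solutions with |y| ≤ 50.


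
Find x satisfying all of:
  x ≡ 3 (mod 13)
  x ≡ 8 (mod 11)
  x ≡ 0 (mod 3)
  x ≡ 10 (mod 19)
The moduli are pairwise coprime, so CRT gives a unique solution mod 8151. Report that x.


Product of moduli M = 13 · 11 · 3 · 19 = 8151.
Merge one congruence at a time:
  Start: x ≡ 3 (mod 13).
  Combine with x ≡ 8 (mod 11); new modulus lcm = 143.
    Write x = 3 + 13·t and substitute into x ≡ 8 (mod 11): 13·t ≡ 8 − 3 = 5 (mod 11).
    Reduce coefficients mod 11: 2·t ≡ 5 (mod 11).
    The inverse of 2 mod 11 is 6 (since 2·6 = 12 = 1·11 + 1), so t ≡ 6·5 = 30 ≡ 8 (mod 11).
    Then x = 3 + 13·8 = 107, valid modulo lcm(13, 11) = 143: x ≡ 107 (mod 143).
  Combine with x ≡ 0 (mod 3); new modulus lcm = 429.
    Write x = 107 + 143·t and substitute into x ≡ 0 (mod 3): 143·t ≡ 0 − 107 = -107 (mod 3).
    Reduce coefficients mod 3: 2·t ≡ 1 (mod 3).
    The inverse of 2 mod 3 is 2 (since 2·2 = 4 = 1·3 + 1), so t ≡ 2·1 = 2 ≡ 2 (mod 3).
    Then x = 107 + 143·2 = 393, valid modulo lcm(143, 3) = 429: x ≡ 393 (mod 429).
  Combine with x ≡ 10 (mod 19); new modulus lcm = 8151.
    Write x = 393 + 429·t and substitute into x ≡ 10 (mod 19): 429·t ≡ 10 − 393 = -383 (mod 19).
    Reduce coefficients mod 19: 11·t ≡ 16 (mod 19).
    The inverse of 11 mod 19 is 7 (since 11·7 = 77 = 4·19 + 1), so t ≡ 7·16 = 112 ≡ 17 (mod 19).
    Then x = 393 + 429·17 = 7686, valid modulo lcm(429, 19) = 8151: x ≡ 7686 (mod 8151).
Verify against each original: 7686 mod 13 = 3, 7686 mod 11 = 8, 7686 mod 3 = 0, 7686 mod 19 = 10.

x ≡ 7686 (mod 8151).


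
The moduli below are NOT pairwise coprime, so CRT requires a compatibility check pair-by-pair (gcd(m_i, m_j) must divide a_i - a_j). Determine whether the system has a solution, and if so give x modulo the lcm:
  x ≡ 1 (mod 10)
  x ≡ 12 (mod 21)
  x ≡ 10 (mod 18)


Moduli 10, 21, 18 are not pairwise coprime, so CRT works modulo lcm(m_i) when all pairwise compatibility conditions hold.
Pairwise compatibility: gcd(m_i, m_j) must divide a_i - a_j for every pair.
Merge one congruence at a time:
  Start: x ≡ 1 (mod 10).
  Combine with x ≡ 12 (mod 21): gcd(10, 21) = 1; 12 - 1 = 11, which IS divisible by 1, so compatible.
    Write x = 1 + 10·t and substitute into x ≡ 12 (mod 21): 10·t ≡ 12 − 1 = 11 (mod 21).
    The inverse of 10 mod 21 is 19 (since 10·19 = 190 = 9·21 + 1), so t ≡ 19·11 = 209 ≡ 20 (mod 21).
    Then x = 1 + 10·20 = 201, valid modulo lcm(10, 21) = 210: x ≡ 201 (mod 210).
  Combine with x ≡ 10 (mod 18): gcd(210, 18) = 6, and 10 - 201 = -191 is NOT divisible by 6.
    ⇒ system is inconsistent (no integer solution).

No solution (the system is inconsistent).


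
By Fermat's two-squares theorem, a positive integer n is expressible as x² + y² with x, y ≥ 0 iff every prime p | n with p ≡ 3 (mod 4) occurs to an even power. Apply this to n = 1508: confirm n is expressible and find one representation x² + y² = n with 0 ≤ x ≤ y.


Step 1: Factor n = 1508 = 2^2 · 13 · 29.
Step 2: Check the mod-4 condition on each prime factor: 2 = 2 (special); 13 ≡ 1 (mod 4), exponent 1; 29 ≡ 1 (mod 4), exponent 1.
All primes ≡ 3 (mod 4) appear to even exponent (or don't appear), so by the two-squares theorem n IS expressible as a sum of two squares.
Step 3: Build a representation. Group n = k² · m with k = 2 and m = 13 · 29 = 377 (a product of primes ≡ 1 (mod 4)); a representation of m scales to one of n via (k·x)² + (k·y)² = k²(x² + y²). Each prime p ≡ 1 (mod 4) is itself a sum of two squares; find a² by testing p − a² for a perfect square:
  13: 13 − 1² = 12, 13 − 2² = 9 = 3² ⇒ 13 = 2² + 3².
  29: 29 − 1² = 28, 29 − 2² = 25 = 5² ⇒ 29 = 2² + 5².
  Combine using the Brahmagupta–Fibonacci identity (a² + b²)(c² + d²) = (ac − bd)² + (ad + bc)² = (ac + bd)² + (ad − bc)²:
  13 · 29 = 377: from (2² + 3²)(2² + 5²), take (2·2 − 3·5, 2·5 + 3·2) = (4 − 15, 10 + 6) = (-11, 16); dropping signs (only squares matter) gives (11, 16); check 11² + 16² = 121 + 256 = 377 ✓.
  Scale by k = 2: (2·11, 2·16) = (22, 32).
Step 4: Order so x ≤ y and verify: 22² + 32² = 484 + 1024 = 1508 = n. ✓

n = 1508 = 22² + 32² (one valid representation with x ≤ y).


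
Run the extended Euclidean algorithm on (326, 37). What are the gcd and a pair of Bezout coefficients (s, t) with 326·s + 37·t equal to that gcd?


Euclidean algorithm on (326, 37) — divide until remainder is 0:
  326 = 8 · 37 + 30
  37 = 1 · 30 + 7
  30 = 4 · 7 + 2
  7 = 3 · 2 + 1
  2 = 2 · 1 + 0
gcd(326, 37) = 1.
Track Bezout coefficients alongside the remainders: start with r₀ = 326 = a·1 + b·0 (s = 1, t = 0) and r₁ = 37 = a·0 + b·1 (s = 0, t = 1); each new remainder r_{k+1} = r_{k-1} − q_k·r_k inherits s_{k+1} = s_{k-1} − q_k·s_k, t_{k+1} = t_{k-1} − q_k·t_k, so r_k = a·s_k + b·t_k at every step:
  q = 8: r = 30, s = 1 − 8·0 = 1, t = 0 − 8·1 = -8  (check: 326·1 + 37·(-8) = 30)
  q = 1: r = 7, s = 0 − 1·1 = -1, t = 1 − 1·(-8) = 9  (check: 326·(-1) + 37·9 = 7)
  q = 4: r = 2, s = 1 − 4·(-1) = 5, t = -8 − 4·9 = -44  (check: 326·5 + 37·(-44) = 2)
  q = 3: r = 1, s = -1 − 3·5 = -16, t = 9 − 3·(-44) = 141  (check: 326·(-16) + 37·141 = 1)
The row with r = 1 (the gcd) gives the Bezout coefficients s = -16, t = 141.
Result: 326 · (-16) + 37 · (141) = 1.

gcd(326, 37) = 1; s = -16, t = 141 (check: 326·(-16) + 37·141 = 1).


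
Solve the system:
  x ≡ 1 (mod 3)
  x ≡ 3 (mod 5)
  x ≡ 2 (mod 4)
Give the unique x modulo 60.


Moduli 3, 5, 4 are pairwise coprime; by CRT there is a unique solution modulo M = 3 · 5 · 4 = 60.
Solve pairwise, accumulating the modulus:
  Start with x ≡ 1 (mod 3).
  Combine with x ≡ 3 (mod 5): since gcd(3, 5) = 1, we get a unique residue mod 15.
    Write x = 1 + 3·t and substitute into x ≡ 3 (mod 5): 3·t ≡ 3 − 1 = 2 (mod 5).
    The inverse of 3 mod 5 is 2 (since 3·2 = 6 = 1·5 + 1), so t ≡ 2·2 = 4 ≡ 4 (mod 5).
    Then x = 1 + 3·4 = 13, valid modulo lcm(3, 5) = 15: x ≡ 13 (mod 15).
  Combine with x ≡ 2 (mod 4): since gcd(15, 4) = 1, we get a unique residue mod 60.
    Write x = 13 + 15·t and substitute into x ≡ 2 (mod 4): 15·t ≡ 2 − 13 = -11 (mod 4).
    Reduce coefficients mod 4: 3·t ≡ 1 (mod 4).
    The inverse of 3 mod 4 is 3 (since 3·3 = 9 = 2·4 + 1), so t ≡ 3·1 = 3 ≡ 3 (mod 4).
    Then x = 13 + 15·3 = 58, valid modulo lcm(15, 4) = 60: x ≡ 58 (mod 60).
Verify: 58 mod 3 = 1 ✓, 58 mod 5 = 3 ✓, 58 mod 4 = 2 ✓.

x ≡ 58 (mod 60).


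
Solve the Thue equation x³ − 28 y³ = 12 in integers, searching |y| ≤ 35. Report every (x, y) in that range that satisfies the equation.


The equation is x³ - 28y³ = 12. For fixed y, x³ = 28·y³ + 12, so a solution requires the RHS to be a perfect cube.
Strategy: iterate y from -35 to 35, compute RHS = 28·y³ + 12, and check whether it is a (positive or negative) perfect cube.
Check small values of y:
  y = 0: RHS = 12 is not a perfect cube.
  y = 1: RHS = 40 is not a perfect cube.
  y = -1: RHS = -16 is not a perfect cube.
  y = 2: RHS = 236 is not a perfect cube.
  y = -2: RHS = -212 is not a perfect cube.
  y = 3: RHS = 768 is not a perfect cube.
  y = -3: RHS = -744 is not a perfect cube.
Continuing the search up to |y| = 35 finds no solutions either.
No (x, y) in the scanned range satisfies the equation.

No integer solutions with |y| ≤ 35.


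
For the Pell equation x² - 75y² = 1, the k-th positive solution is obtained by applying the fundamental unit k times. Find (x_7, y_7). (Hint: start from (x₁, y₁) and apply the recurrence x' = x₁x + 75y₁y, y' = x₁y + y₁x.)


Step 1: Find the fundamental solution (x₁, y₁) of x² - 75y² = 1.
  Expand √75 as a continued fraction. a₀ = ⌊√75⌋ = 8; iterate m_{k+1} = d_k·a_k − m_k, d_{k+1} = (75 − m_{k+1}²)/d_k, a_{k+1} = ⌊(a₀ + m_{k+1})/d_{k+1}⌋ (starting m₀ = 0, d₀ = 1), with convergents p_k = a_k·p_{k-1} + p_{k-2}, q_k = a_k·q_{k-1} + q_{k-2} (p₋₁ = 1, q₋₁ = 0):
  k = 0: a₀ = 8; p₀/q₀ = 8/1; p₀² − 75·q₀² = 64 − 75 = -11.
  k = 1: m = 8, d = 11, a = ⌊(8 + 8)/11⌋ = 1; p/q = (1·8 + 1)/(1·1 + 0) = 9/1; p² − 75·q² = 81 − 75 = 6.
  k = 2: m = 3, d = 6, a = ⌊(8 + 3)/6⌋ = 1; p/q = (1·9 + 8)/(1·1 + 1) = 17/2; p² − 75·q² = 289 − 300 = -11.
  k = 3: m = 3, d = 11, a = ⌊(8 + 3)/11⌋ = 1; p/q = (1·17 + 9)/(1·2 + 1) = 26/3; p² − 75·q² = 676 − 675 = 1.
  The first convergent with p² − 75·q² = 1 gives the fundamental solution (x₁, y₁) = (26, 3).
Step 2: Apply the recurrence (x_{n+1}, y_{n+1}) = (x₁x_n + 75y₁y_n, x₁y_n + y₁x_n) repeatedly.
  From (x_1, y_1) = (26, 3): x_2 = 26·26 + 75·3·3 = 1351; y_2 = 26·3 + 3·26 = 156.
  From (x_2, y_2) = (1351, 156): x_3 = 26·1351 + 75·3·156 = 70226; y_3 = 26·156 + 3·1351 = 8109.
  From (x_3, y_3) = (70226, 8109): x_4 = 26·70226 + 75·3·8109 = 3650401; y_4 = 26·8109 + 3·70226 = 421512.
  From (x_4, y_4) = (3650401, 421512): x_5 = 26·3650401 + 75·3·421512 = 189750626; y_5 = 26·421512 + 3·3650401 = 21910515.
  From (x_5, y_5) = (189750626, 21910515): x_6 = 26·189750626 + 75·3·21910515 = 9863382151; y_6 = 26·21910515 + 3·189750626 = 1138925268.
  From (x_6, y_6) = (9863382151, 1138925268): x_7 = 26·9863382151 + 75·3·1138925268 = 512706121226; y_7 = 26·1138925268 + 3·9863382151 = 59202203421.
Step 3: Verify x_7² - 75·y_7² = 262867566742609807743076 - 262867566742609807743075 = 1 (should be 1). ✓

(x_1, y_1) = (26, 3); (x_7, y_7) = (512706121226, 59202203421).


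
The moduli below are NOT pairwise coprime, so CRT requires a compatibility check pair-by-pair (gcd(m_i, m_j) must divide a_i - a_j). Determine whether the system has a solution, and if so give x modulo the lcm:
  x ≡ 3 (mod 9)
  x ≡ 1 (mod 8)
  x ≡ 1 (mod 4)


Moduli 9, 8, 4 are not pairwise coprime, so CRT works modulo lcm(m_i) when all pairwise compatibility conditions hold.
Pairwise compatibility: gcd(m_i, m_j) must divide a_i - a_j for every pair.
Merge one congruence at a time:
  Start: x ≡ 3 (mod 9).
  Combine with x ≡ 1 (mod 8): gcd(9, 8) = 1; 1 - 3 = -2, which IS divisible by 1, so compatible.
    Write x = 3 + 9·t and substitute into x ≡ 1 (mod 8): 9·t ≡ 1 − 3 = -2 (mod 8).
    Reduce coefficients mod 8: 1·t ≡ 6 (mod 8).
    So t ≡ 6 (mod 8).
    Then x = 3 + 9·6 = 57, valid modulo lcm(9, 8) = 72: x ≡ 57 (mod 72).
  Combine with x ≡ 1 (mod 4): gcd(72, 4) = 4; 1 - 57 = -56, which IS divisible by 4, so compatible.
    Write x = 57 + 72·t and substitute into x ≡ 1 (mod 4): 72·t ≡ 1 − 57 = -56 (mod 4).
    Divide the congruence (and modulus) by g = 4: 18·t ≡ -14 (mod 1).
    Modulo 1 every t works; take t = 0.
    Then x = 57 + 72·0 = 57, valid modulo lcm(72, 4) = 72: x ≡ 57 (mod 72).
Verify: 57 mod 9 = 3, 57 mod 8 = 1, 57 mod 4 = 1.

x ≡ 57 (mod 72).


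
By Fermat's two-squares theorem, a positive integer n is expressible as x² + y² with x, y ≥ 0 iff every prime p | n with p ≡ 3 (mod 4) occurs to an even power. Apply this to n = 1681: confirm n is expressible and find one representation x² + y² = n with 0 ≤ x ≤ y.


Step 1: Factor n = 1681 = 41^2.
Step 2: Check the mod-4 condition on each prime factor: 41 ≡ 1 (mod 4), exponent 2.
All primes ≡ 3 (mod 4) appear to even exponent (or don't appear), so by the two-squares theorem n IS expressible as a sum of two squares.
Step 3: Build a representation. Here n = 41 · 41 is a product of primes ≡ 1 (mod 4). Each prime p ≡ 1 (mod 4) is itself a sum of two squares; find a² by testing p − a² for a perfect square:
  41: 41 − 1² = 40, 41 − 2² = 37, 41 − 3² = 32, 41 − 4² = 25 = 5² ⇒ 41 = 4² + 5².
  Combine using the Brahmagupta–Fibonacci identity (a² + b²)(c² + d²) = (ac − bd)² + (ad + bc)² = (ac + bd)² + (ad − bc)²:
  41 · 41 = 1681: from (4² + 5²)(4² + 5²), take (4·4 − 5·5, 4·5 + 5·4) = (16 − 25, 20 + 20) = (-9, 40); dropping signs (only squares matter) gives (9, 40); check 9² + 40² = 81 + 1600 = 1681 ✓.
Step 4: Order so x ≤ y and verify: 9² + 40² = 81 + 1600 = 1681 = n. ✓

n = 1681 = 9² + 40² (one valid representation with x ≤ y).


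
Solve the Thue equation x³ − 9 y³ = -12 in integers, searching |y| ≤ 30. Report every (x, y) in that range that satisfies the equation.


The equation is x³ - 9y³ = -12. For fixed y, x³ = 9·y³ − 12, so a solution requires the RHS to be a perfect cube.
Strategy: iterate y from -30 to 30, compute RHS = 9·y³ − 12, and check whether it is a (positive or negative) perfect cube.
Check small values of y:
  y = 0: RHS = -12 is not a perfect cube.
  y = 1: RHS = -3 is not a perfect cube.
  y = -1: RHS = -21 is not a perfect cube.
  y = 2: RHS = 60 is not a perfect cube.
  y = -2: RHS = -84 is not a perfect cube.
  y = 3: RHS = 231 is not a perfect cube.
  y = -3: RHS = -255 is not a perfect cube.
Continuing the search up to |y| = 30 finds no solutions either.
No (x, y) in the scanned range satisfies the equation.

No integer solutions with |y| ≤ 30.


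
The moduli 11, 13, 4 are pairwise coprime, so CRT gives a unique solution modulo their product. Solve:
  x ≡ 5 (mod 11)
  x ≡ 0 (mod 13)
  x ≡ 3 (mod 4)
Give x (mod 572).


Moduli 11, 13, 4 are pairwise coprime; by CRT there is a unique solution modulo M = 11 · 13 · 4 = 572.
Solve pairwise, accumulating the modulus:
  Start with x ≡ 5 (mod 11).
  Combine with x ≡ 0 (mod 13): since gcd(11, 13) = 1, we get a unique residue mod 143.
    Write x = 5 + 11·t and substitute into x ≡ 0 (mod 13): 11·t ≡ 0 − 5 = -5 (mod 13).
    Reduce coefficients mod 13: 11·t ≡ 8 (mod 13).
    The inverse of 11 mod 13 is 6 (since 11·6 = 66 = 5·13 + 1), so t ≡ 6·8 = 48 ≡ 9 (mod 13).
    Then x = 5 + 11·9 = 104, valid modulo lcm(11, 13) = 143: x ≡ 104 (mod 143).
  Combine with x ≡ 3 (mod 4): since gcd(143, 4) = 1, we get a unique residue mod 572.
    Write x = 104 + 143·t and substitute into x ≡ 3 (mod 4): 143·t ≡ 3 − 104 = -101 (mod 4).
    Reduce coefficients mod 4: 3·t ≡ 3 (mod 4).
    The inverse of 3 mod 4 is 3 (since 3·3 = 9 = 2·4 + 1), so t ≡ 3·3 = 9 ≡ 1 (mod 4).
    Then x = 104 + 143·1 = 247, valid modulo lcm(143, 4) = 572: x ≡ 247 (mod 572).
Verify: 247 mod 11 = 5 ✓, 247 mod 13 = 0 ✓, 247 mod 4 = 3 ✓.

x ≡ 247 (mod 572).


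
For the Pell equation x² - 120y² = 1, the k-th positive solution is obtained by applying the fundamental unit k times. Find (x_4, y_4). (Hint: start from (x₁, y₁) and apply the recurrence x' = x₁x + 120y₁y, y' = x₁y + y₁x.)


Step 1: Find the fundamental solution (x₁, y₁) of x² - 120y² = 1.
  Expand √120 as a continued fraction. a₀ = ⌊√120⌋ = 10; iterate m_{k+1} = d_k·a_k − m_k, d_{k+1} = (120 − m_{k+1}²)/d_k, a_{k+1} = ⌊(a₀ + m_{k+1})/d_{k+1}⌋ (starting m₀ = 0, d₀ = 1), with convergents p_k = a_k·p_{k-1} + p_{k-2}, q_k = a_k·q_{k-1} + q_{k-2} (p₋₁ = 1, q₋₁ = 0):
  k = 0: a₀ = 10; p₀/q₀ = 10/1; p₀² − 120·q₀² = 100 − 120 = -20.
  k = 1: m = 10, d = 20, a = ⌊(10 + 10)/20⌋ = 1; p/q = (1·10 + 1)/(1·1 + 0) = 11/1; p² − 120·q² = 121 − 120 = 1.
  The first convergent with p² − 120·q² = 1 gives the fundamental solution (x₁, y₁) = (11, 1).
Step 2: Apply the recurrence (x_{n+1}, y_{n+1}) = (x₁x_n + 120y₁y_n, x₁y_n + y₁x_n) repeatedly.
  From (x_1, y_1) = (11, 1): x_2 = 11·11 + 120·1·1 = 241; y_2 = 11·1 + 1·11 = 22.
  From (x_2, y_2) = (241, 22): x_3 = 11·241 + 120·1·22 = 5291; y_3 = 11·22 + 1·241 = 483.
  From (x_3, y_3) = (5291, 483): x_4 = 11·5291 + 120·1·483 = 116161; y_4 = 11·483 + 1·5291 = 10604.
Step 3: Verify x_4² - 120·y_4² = 13493377921 - 13493377920 = 1 (should be 1). ✓

(x_1, y_1) = (11, 1); (x_4, y_4) = (116161, 10604).


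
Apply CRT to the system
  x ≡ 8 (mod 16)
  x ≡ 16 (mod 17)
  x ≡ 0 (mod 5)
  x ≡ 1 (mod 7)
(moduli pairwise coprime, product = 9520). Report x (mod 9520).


Product of moduli M = 16 · 17 · 5 · 7 = 9520.
Merge one congruence at a time:
  Start: x ≡ 8 (mod 16).
  Combine with x ≡ 16 (mod 17); new modulus lcm = 272.
    Write x = 8 + 16·t and substitute into x ≡ 16 (mod 17): 16·t ≡ 16 − 8 = 8 (mod 17).
    The inverse of 16 mod 17 is 16 (since 16·16 = 256 = 15·17 + 1), so t ≡ 16·8 = 128 ≡ 9 (mod 17).
    Then x = 8 + 16·9 = 152, valid modulo lcm(16, 17) = 272: x ≡ 152 (mod 272).
  Combine with x ≡ 0 (mod 5); new modulus lcm = 1360.
    Write x = 152 + 272·t and substitute into x ≡ 0 (mod 5): 272·t ≡ 0 − 152 = -152 (mod 5).
    Reduce coefficients mod 5: 2·t ≡ 3 (mod 5).
    The inverse of 2 mod 5 is 3 (since 2·3 = 6 = 1·5 + 1), so t ≡ 3·3 = 9 ≡ 4 (mod 5).
    Then x = 152 + 272·4 = 1240, valid modulo lcm(272, 5) = 1360: x ≡ 1240 (mod 1360).
  Combine with x ≡ 1 (mod 7); new modulus lcm = 9520.
    Write x = 1240 + 1360·t and substitute into x ≡ 1 (mod 7): 1360·t ≡ 1 − 1240 = -1239 (mod 7).
    Reduce coefficients mod 7: 2·t ≡ 0 (mod 7).
    The inverse of 2 mod 7 is 4 (since 2·4 = 8 = 1·7 + 1), so t ≡ 4·0 = 0 ≡ 0 (mod 7).
    Then x = 1240 + 1360·0 = 1240, valid modulo lcm(1360, 7) = 9520: x ≡ 1240 (mod 9520).
Verify against each original: 1240 mod 16 = 8, 1240 mod 17 = 16, 1240 mod 5 = 0, 1240 mod 7 = 1.

x ≡ 1240 (mod 9520).


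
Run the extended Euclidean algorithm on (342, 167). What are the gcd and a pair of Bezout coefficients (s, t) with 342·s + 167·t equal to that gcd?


Euclidean algorithm on (342, 167) — divide until remainder is 0:
  342 = 2 · 167 + 8
  167 = 20 · 8 + 7
  8 = 1 · 7 + 1
  7 = 7 · 1 + 0
gcd(342, 167) = 1.
Track Bezout coefficients alongside the remainders: start with r₀ = 342 = a·1 + b·0 (s = 1, t = 0) and r₁ = 167 = a·0 + b·1 (s = 0, t = 1); each new remainder r_{k+1} = r_{k-1} − q_k·r_k inherits s_{k+1} = s_{k-1} − q_k·s_k, t_{k+1} = t_{k-1} − q_k·t_k, so r_k = a·s_k + b·t_k at every step:
  q = 2: r = 8, s = 1 − 2·0 = 1, t = 0 − 2·1 = -2  (check: 342·1 + 167·(-2) = 8)
  q = 20: r = 7, s = 0 − 20·1 = -20, t = 1 − 20·(-2) = 41  (check: 342·(-20) + 167·41 = 7)
  q = 1: r = 1, s = 1 − 1·(-20) = 21, t = -2 − 1·41 = -43  (check: 342·21 + 167·(-43) = 1)
The row with r = 1 (the gcd) gives the Bezout coefficients s = 21, t = -43.
Result: 342 · (21) + 167 · (-43) = 1.

gcd(342, 167) = 1; s = 21, t = -43 (check: 342·21 + 167·(-43) = 1).


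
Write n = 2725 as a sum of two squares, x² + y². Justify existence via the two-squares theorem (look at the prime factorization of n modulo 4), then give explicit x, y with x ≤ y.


Step 1: Factor n = 2725 = 5^2 · 109.
Step 2: Check the mod-4 condition on each prime factor: 5 ≡ 1 (mod 4), exponent 2; 109 ≡ 1 (mod 4), exponent 1.
All primes ≡ 3 (mod 4) appear to even exponent (or don't appear), so by the two-squares theorem n IS expressible as a sum of two squares.
Step 3: Build a representation. Here n = 5 · 5 · 109 is a product of primes ≡ 1 (mod 4). Each prime p ≡ 1 (mod 4) is itself a sum of two squares; find a² by testing p − a² for a perfect square:
  5: 5 − 1² = 4 = 2² ⇒ 5 = 1² + 2².
  109: 109 − 1² = 108, 109 − 2² = 105, 109 − 3² = 100 = 10² ⇒ 109 = 3² + 10².
  Combine using the Brahmagupta–Fibonacci identity (a² + b²)(c² + d²) = (ac − bd)² + (ad + bc)² = (ac + bd)² + (ad − bc)²:
  5 · 5 = 25: from (1² + 2²)(1² + 2²), take (1·1 − 2·2, 1·2 + 2·1) = (1 − 4, 2 + 2) = (-3, 4); dropping signs (only squares matter) gives (3, 4); check 3² + 4² = 9 + 16 = 25 ✓.
  25 · 109 = 2725: from (3² + 4²)(3² + 10²), take (3·3 − 4·10, 3·10 + 4·3) = (9 − 40, 30 + 12) = (-31, 42); dropping signs (only squares matter) gives (31, 42); check 31² + 42² = 961 + 1764 = 2725 ✓.
Step 4: Order so x ≤ y and verify: 31² + 42² = 961 + 1764 = 2725 = n. ✓

n = 2725 = 31² + 42² (one valid representation with x ≤ y).


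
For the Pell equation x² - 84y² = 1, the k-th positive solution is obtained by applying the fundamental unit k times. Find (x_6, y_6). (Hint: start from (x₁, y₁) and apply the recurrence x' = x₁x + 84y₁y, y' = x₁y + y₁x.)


Step 1: Find the fundamental solution (x₁, y₁) of x² - 84y² = 1.
  Expand √84 as a continued fraction. a₀ = ⌊√84⌋ = 9; iterate m_{k+1} = d_k·a_k − m_k, d_{k+1} = (84 − m_{k+1}²)/d_k, a_{k+1} = ⌊(a₀ + m_{k+1})/d_{k+1}⌋ (starting m₀ = 0, d₀ = 1), with convergents p_k = a_k·p_{k-1} + p_{k-2}, q_k = a_k·q_{k-1} + q_{k-2} (p₋₁ = 1, q₋₁ = 0):
  k = 0: a₀ = 9; p₀/q₀ = 9/1; p₀² − 84·q₀² = 81 − 84 = -3.
  k = 1: m = 9, d = 3, a = ⌊(9 + 9)/3⌋ = 6; p/q = (6·9 + 1)/(6·1 + 0) = 55/6; p² − 84·q² = 3025 − 3024 = 1.
  The first convergent with p² − 84·q² = 1 gives the fundamental solution (x₁, y₁) = (55, 6).
Step 2: Apply the recurrence (x_{n+1}, y_{n+1}) = (x₁x_n + 84y₁y_n, x₁y_n + y₁x_n) repeatedly.
  From (x_1, y_1) = (55, 6): x_2 = 55·55 + 84·6·6 = 6049; y_2 = 55·6 + 6·55 = 660.
  From (x_2, y_2) = (6049, 660): x_3 = 55·6049 + 84·6·660 = 665335; y_3 = 55·660 + 6·6049 = 72594.
  From (x_3, y_3) = (665335, 72594): x_4 = 55·665335 + 84·6·72594 = 73180801; y_4 = 55·72594 + 6·665335 = 7984680.
  From (x_4, y_4) = (73180801, 7984680): x_5 = 55·73180801 + 84·6·7984680 = 8049222775; y_5 = 55·7984680 + 6·73180801 = 878242206.
  From (x_5, y_5) = (8049222775, 878242206): x_6 = 55·8049222775 + 84·6·878242206 = 885341324449; y_6 = 55·878242206 + 6·8049222775 = 96598657980.
Step 3: Verify x_6² - 84·y_6² = 783829260777109485153601 - 783829260777109485153600 = 1 (should be 1). ✓

(x_1, y_1) = (55, 6); (x_6, y_6) = (885341324449, 96598657980).
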